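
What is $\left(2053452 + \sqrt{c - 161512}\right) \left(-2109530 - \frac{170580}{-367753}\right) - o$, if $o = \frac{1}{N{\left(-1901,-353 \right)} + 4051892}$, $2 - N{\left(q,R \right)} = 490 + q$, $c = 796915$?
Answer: $- \frac{6457072678122387373286353}{1490615073665} - \frac{775785815510 \sqrt{635403}}{367753} \approx -4.3335 \cdot 10^{12}$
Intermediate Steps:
$N{\left(q,R \right)} = -488 - q$ ($N{\left(q,R \right)} = 2 - \left(490 + q\right) = -488 - q$)
$o = \frac{1}{4053305}$ ($o = \frac{1}{\left(-488 - -1901\right) + 4051892} = \frac{1}{\left(-488 + 1901\right) + 4051892} = \frac{1}{1413 + 4051892} = \frac{1}{4053305} \approx 2.4671 \cdot 10^{-7}$)
$\left(2053452 + \sqrt{c - 161512}\right) \left(-2109530 - \frac{170580}{-367753}\right) - o = \left(2053452 + \sqrt{796915 - 161512}\right) \left(-2109530 - \frac{170580}{-367753}\right) - \frac{1}{4053305} = \left(2053452 + \sqrt{635403}\right) \left(-2109530 - - \frac{170580}{367753}\right) - \frac{1}{4053305} = \left(2053452 + \sqrt{635403}\right) \left(-2109530 + \frac{170580}{367753}\right) - \frac{1}{4053305} = \left(2053452 + \sqrt{635403}\right) \left(- \frac{775785815510}{367753}\right) - \frac{1}{4053305} = \left(- \frac{1593038934430640520}{367753} - \frac{775785815510 \sqrt{635403}}{367753}\right) - \frac{1}{4053305} = - \frac{6457072678122387373286353}{1490615073665} - \frac{775785815510 \sqrt{635403}}{367753}$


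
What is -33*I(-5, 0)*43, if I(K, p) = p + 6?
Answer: -8514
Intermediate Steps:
I(K, p) = 6 + p
-33*I(-5, 0)*43 = -33*(6 + 0)*43 = -33*6*43 = -198*43 = -8514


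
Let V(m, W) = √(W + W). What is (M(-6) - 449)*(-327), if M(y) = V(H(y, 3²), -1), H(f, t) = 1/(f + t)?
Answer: 146823 - 327*I*√2 ≈ 1.4682e+5 - 462.45*I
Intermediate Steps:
V(m, W) = √2*√W (V(m, W) = √(2*W) = √2*√W)
M(y) = I*√2 (M(y) = √2*√(-1) = √2*I = I*√2)
(M(-6) - 449)*(-327) = (I*√2 - 449)*(-327) = (-449 + I*√2)*(-327) = 146823 - 327*I*√2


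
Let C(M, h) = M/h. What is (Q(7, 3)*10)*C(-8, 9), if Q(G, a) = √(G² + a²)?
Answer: -80*√58/9 ≈ -67.696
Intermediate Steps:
(Q(7, 3)*10)*C(-8, 9) = (√(7² + 3²)*10)*(-8/9) = (√(49 + 9)*10)*(-8*⅑) = (√58*10)*(-8/9) = (10*√58)*(-8/9) = -80*√58/9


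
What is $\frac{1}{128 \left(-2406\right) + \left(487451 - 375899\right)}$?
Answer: $- \frac{1}{196416} \approx -5.0912 \cdot 10^{-6}$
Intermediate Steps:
$\frac{1}{128 \left(-2406\right) + \left(487451 - 375899\right)} = \frac{1}{-307968 + 111552} = \frac{1}{-196416} = - \frac{1}{196416}$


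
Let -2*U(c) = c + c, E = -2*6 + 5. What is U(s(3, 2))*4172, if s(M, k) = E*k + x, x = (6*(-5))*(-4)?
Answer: -442232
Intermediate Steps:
E = -7 (E = -12 + 5 = -7)
x = 120 (x = -30*(-4) = 120)
s(M, k) = 120 - 7*k (s(M, k) = -7*k + 120 = 120 - 7*k)
U(c) = -c (U(c) = -(c + c)/2 = -c)
U(s(3, 2))*4172 = -(120 - 7*2)*4172 = -(120 - 14)*4172 = -1*106*4172 = -106*4172 = -442232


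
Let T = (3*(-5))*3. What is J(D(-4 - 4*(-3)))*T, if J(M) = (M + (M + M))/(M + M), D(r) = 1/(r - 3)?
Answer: -135/2 ≈ -67.500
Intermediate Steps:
D(r) = 1/(-3 + r)
T = -45 (T = -15*3 = -45)
J(M) = 3/2 (J(M) = (M + 2*M)/((2*M)) = (3*M)*(1/(2*M)) = 3/2)
J(D(-4 - 4*(-3)))*T = (3/2)*(-45) = -135/2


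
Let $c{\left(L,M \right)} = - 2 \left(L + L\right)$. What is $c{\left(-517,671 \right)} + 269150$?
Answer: $271218$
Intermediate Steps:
$c{\left(L,M \right)} = - 4 L$ ($c{\left(L,M \right)} = - 2 \cdot 2 L = - 4 L$)
$c{\left(-517,671 \right)} + 269150 = \left(-4\right) \left(-517\right) + 269150 = 2068 + 269150 = 271218$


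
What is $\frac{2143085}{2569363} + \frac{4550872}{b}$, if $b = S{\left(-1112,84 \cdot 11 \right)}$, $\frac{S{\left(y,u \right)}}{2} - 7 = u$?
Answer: $\frac{5848416279403}{2392076953} \approx 2444.9$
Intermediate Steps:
$S{\left(y,u \right)} = 14 + 2 u$
$b = 1862$ ($b = 14 + 2 \cdot 84 \cdot 11 = 14 + 2 \cdot 924 = 14 + 1848 = 1862$)
$\frac{2143085}{2569363} + \frac{4550872}{b} = \frac{2143085}{2569363} + \frac{4550872}{1862} = 2143085 \cdot \frac{1}{2569363} + 4550872 \cdot \frac{1}{1862} = \frac{2143085}{2569363} + \frac{2275436}{931} = \frac{5848416279403}{2392076953}$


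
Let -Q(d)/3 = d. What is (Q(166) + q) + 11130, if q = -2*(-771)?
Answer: 12174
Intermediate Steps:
Q(d) = -3*d
q = 1542
(Q(166) + q) + 11130 = (-3*166 + 1542) + 11130 = (-498 + 1542) + 11130 = 1044 + 11130 = 12174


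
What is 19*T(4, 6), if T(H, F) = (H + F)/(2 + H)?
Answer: 95/3 ≈ 31.667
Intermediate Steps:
T(H, F) = (F + H)/(2 + H)
19*T(4, 6) = 19*((6 + 4)/(2 + 4)) = 19*(10/6) = 19*((1/6)*10) = 19*(5/3) = 95/3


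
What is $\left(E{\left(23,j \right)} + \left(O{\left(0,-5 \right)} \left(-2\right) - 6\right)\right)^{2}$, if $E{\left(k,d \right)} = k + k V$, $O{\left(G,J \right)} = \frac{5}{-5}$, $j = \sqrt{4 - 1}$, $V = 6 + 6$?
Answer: $87025$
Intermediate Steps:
$V = 12$
$j = \sqrt{3} \approx 1.732$
$O{\left(G,J \right)} = -1$ ($O{\left(G,J \right)} = 5 \left(- \frac{1}{5}\right) = -1$)
$E{\left(k,d \right)} = 13 k$ ($E{\left(k,d \right)} = k + k 12 = k + 12 k = 13 k$)
$\left(E{\left(23,j \right)} + \left(O{\left(0,-5 \right)} \left(-2\right) - 6\right)\right)^{2} = \left(13 \cdot 23 - 4\right)^{2} = \left(299 + \left(2 - 6\right)\right)^{2} = \left(299 - 4\right)^{2} = 295^{2} = 87025$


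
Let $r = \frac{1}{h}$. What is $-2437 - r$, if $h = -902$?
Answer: $- \frac{2198173}{902} \approx -2437.0$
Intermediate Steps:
$r = - \frac{1}{902}$ ($r = \frac{1}{-902} = - \frac{1}{902} \approx -0.0011086$)
$-2437 - r = -2437 - - \frac{1}{902} = -2437 + \frac{1}{902} = - \frac{2198173}{902}$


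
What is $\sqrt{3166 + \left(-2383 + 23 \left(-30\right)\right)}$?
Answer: $\sqrt{93} \approx 9.6436$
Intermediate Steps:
$\sqrt{3166 + \left(-2383 + 23 \left(-30\right)\right)} = \sqrt{3166 - 3073} = \sqrt{93}$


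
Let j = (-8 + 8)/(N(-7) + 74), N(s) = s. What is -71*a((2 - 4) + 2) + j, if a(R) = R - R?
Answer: 0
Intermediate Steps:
j = 0 (j = (-8 + 8)/(-7 + 74) = 0/67 = 0*(1/67) = 0)
a(R) = 0
-71*a((2 - 4) + 2) + j = -71*0 + 0 = 0 + 0 = 0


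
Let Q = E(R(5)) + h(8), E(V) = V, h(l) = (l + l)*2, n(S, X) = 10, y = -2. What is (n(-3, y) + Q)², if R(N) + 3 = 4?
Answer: 1849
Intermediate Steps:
h(l) = 4*l (h(l) = (2*l)*2 = 4*l)
R(N) = 1 (R(N) = -3 + 4 = 1)
Q = 33 (Q = 1 + 4*8 = 1 + 32 = 33)
(n(-3, y) + Q)² = (10 + 33)² = 43² = 1849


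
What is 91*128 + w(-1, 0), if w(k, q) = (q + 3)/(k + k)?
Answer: 23293/2 ≈ 11647.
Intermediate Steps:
w(k, q) = (3 + q)/(2*k) (w(k, q) = (3 + q)/((2*k)) = (3 + q)*(1/(2*k)) = (3 + q)/(2*k))
91*128 + w(-1, 0) = 91*128 + (½)*(3 + 0)/(-1) = 11648 + (½)*(-1)*3 = 11648 - 3/2 = 23293/2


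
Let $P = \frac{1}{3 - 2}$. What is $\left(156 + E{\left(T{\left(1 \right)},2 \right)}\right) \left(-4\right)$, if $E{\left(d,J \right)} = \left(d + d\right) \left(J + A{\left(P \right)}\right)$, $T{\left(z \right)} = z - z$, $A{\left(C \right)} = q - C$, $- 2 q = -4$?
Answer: $-624$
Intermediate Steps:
$q = 2$ ($q = \left(- \frac{1}{2}\right) \left(-4\right) = 2$)
$P = 1$ ($P = 1^{-1} = 1$)
$A{\left(C \right)} = 2 - C$
$T{\left(z \right)} = 0$
$E{\left(d,J \right)} = 2 d \left(1 + J\right)$ ($E{\left(d,J \right)} = \left(d + d\right) \left(J + \left(2 - 1\right)\right) = 2 d \left(J + \left(2 - 1\right)\right) = 2 d \left(J + 1\right) = 2 d \left(1 + J\right)$)
$\left(156 + E{\left(T{\left(1 \right)},2 \right)}\right) \left(-4\right) = \left(156 + 2 \cdot 0 \left(1 + 2\right)\right) \left(-4\right) = \left(156 + 2 \cdot 0 \cdot 3\right) \left(-4\right) = \left(156 + 0\right) \left(-4\right) = 156 \left(-4\right) = -624$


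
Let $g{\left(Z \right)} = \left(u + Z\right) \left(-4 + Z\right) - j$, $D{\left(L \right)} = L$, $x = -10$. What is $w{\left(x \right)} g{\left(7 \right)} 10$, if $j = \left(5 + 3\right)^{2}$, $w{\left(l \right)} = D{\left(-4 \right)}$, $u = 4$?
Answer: $1240$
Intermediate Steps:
$w{\left(l \right)} = -4$
$j = 64$ ($j = 8^{2} = 64$)
$g{\left(Z \right)} = -64 + \left(-4 + Z\right) \left(4 + Z\right)$ ($g{\left(Z \right)} = \left(4 + Z\right) \left(-4 + Z\right) - 64 = \left(-4 + Z\right) \left(4 + Z\right) - 64 = -64 + \left(-4 + Z\right) \left(4 + Z\right)$)
$w{\left(x \right)} g{\left(7 \right)} 10 = - 4 \left(-80 + 7^{2}\right) 10 = - 4 \left(-80 + 49\right) 10 = \left(-4\right) \left(-31\right) 10 = 124 \cdot 10 = 1240$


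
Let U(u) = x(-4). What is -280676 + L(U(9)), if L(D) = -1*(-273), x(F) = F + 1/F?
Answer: -280403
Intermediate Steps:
U(u) = -17/4 (U(u) = -4 + 1/(-4) = -4 - ¼ = -17/4)
L(D) = 273
-280676 + L(U(9)) = -280676 + 273 = -280403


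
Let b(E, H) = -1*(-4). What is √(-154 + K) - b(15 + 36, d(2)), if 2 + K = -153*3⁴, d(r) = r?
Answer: -4 + I*√12549 ≈ -4.0 + 112.02*I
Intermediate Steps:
b(E, H) = 4
K = -12395 (K = -2 - 153*3⁴ = -2 - 153*81 = -2 - 12393 = -12395)
√(-154 + K) - b(15 + 36, d(2)) = √(-154 - 12395) - 1*4 = √(-12549) - 4 = I*√12549 - 4 = -4 + I*√12549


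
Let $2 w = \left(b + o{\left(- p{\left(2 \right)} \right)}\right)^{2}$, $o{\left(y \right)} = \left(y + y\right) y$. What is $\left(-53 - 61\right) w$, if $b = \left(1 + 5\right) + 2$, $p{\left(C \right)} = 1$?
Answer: $-5700$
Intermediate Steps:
$b = 8$ ($b = 6 + 2 = 8$)
$o{\left(y \right)} = 2 y^{2}$ ($o{\left(y \right)} = 2 y y = 2 y^{2}$)
$w = 50$ ($w = \frac{\left(8 + 2 \left(\left(-1\right) 1\right)^{2}\right)^{2}}{2} = \frac{\left(8 + 2 \left(-1\right)^{2}\right)^{2}}{2} = \frac{\left(8 + 2 \cdot 1\right)^{2}}{2} = \frac{\left(8 + 2\right)^{2}}{2} = \frac{10^{2}}{2} = \frac{1}{2} \cdot 100 = 50$)
$\left(-53 - 61\right) w = \left(-53 - 61\right) 50 = \left(-114\right) 50 = -5700$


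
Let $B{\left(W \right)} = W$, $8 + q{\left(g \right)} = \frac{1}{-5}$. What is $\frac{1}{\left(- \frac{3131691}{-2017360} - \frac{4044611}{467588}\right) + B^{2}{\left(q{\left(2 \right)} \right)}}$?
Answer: $\frac{1179116659600}{70914935046939} \approx 0.016627$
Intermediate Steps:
$q{\left(g \right)} = - \frac{41}{5}$ ($q{\left(g \right)} = -8 + \frac{1}{-5} = -8 - \frac{1}{5} = - \frac{41}{5}$)
$\frac{1}{\left(- \frac{3131691}{-2017360} - \frac{4044611}{467588}\right) + B^{2}{\left(q{\left(2 \right)} \right)}} = \frac{1}{\left(- \frac{3131691}{-2017360} - \frac{4044611}{467588}\right) + \left(- \frac{41}{5}\right)^{2}} = \frac{1}{\left(\left(-3131691\right) \left(- \frac{1}{2017360}\right) - \frac{4044611}{467588}\right) + \frac{1681}{25}} = \frac{1}{\left(\frac{3131691}{2017360} - \frac{4044611}{467588}\right) + \frac{1681}{25}} = \frac{1}{- \frac{1673773828913}{235823331920} + \frac{1681}{25}} = \frac{1}{\frac{70914935046939}{1179116659600}} = \frac{1179116659600}{70914935046939}$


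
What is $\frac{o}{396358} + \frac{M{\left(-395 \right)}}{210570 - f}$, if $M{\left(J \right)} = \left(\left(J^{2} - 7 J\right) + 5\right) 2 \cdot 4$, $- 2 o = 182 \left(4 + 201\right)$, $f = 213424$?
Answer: $- \frac{251785295125}{565602866} \approx -445.16$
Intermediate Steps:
$o = -18655$ ($o = - \frac{182 \left(4 + 201\right)}{2} = - \frac{182 \cdot 205}{2} = \left(- \frac{1}{2}\right) 37310 = -18655$)
$M{\left(J \right)} = 40 - 56 J + 8 J^{2}$ ($M{\left(J \right)} = \left(5 + J^{2} - 7 J\right) 2 \cdot 4 = \left(10 - 14 J + 2 J^{2}\right) 4 = 40 - 56 J + 8 J^{2}$)
$\frac{o}{396358} + \frac{M{\left(-395 \right)}}{210570 - f} = - \frac{18655}{396358} + \frac{40 - -22120 + 8 \left(-395\right)^{2}}{210570 - 213424} = \left(-18655\right) \frac{1}{396358} + \frac{40 + 22120 + 8 \cdot 156025}{210570 - 213424} = - \frac{18655}{396358} + \frac{40 + 22120 + 1248200}{-2854} = - \frac{18655}{396358} + 1270360 \left(- \frac{1}{2854}\right) = - \frac{18655}{396358} - \frac{635180}{1427} = - \frac{251785295125}{565602866}$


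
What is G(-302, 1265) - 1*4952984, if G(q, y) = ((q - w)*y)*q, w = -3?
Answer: 109273986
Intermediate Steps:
G(q, y) = q*y*(3 + q) (G(q, y) = ((q - 1*(-3))*y)*q = ((q + 3)*y)*q = ((3 + q)*y)*q = (y*(3 + q))*q = q*y*(3 + q))
G(-302, 1265) - 1*4952984 = -302*1265*(3 - 302) - 1*4952984 = -302*1265*(-299) - 4952984 = 114226970 - 4952984 = 109273986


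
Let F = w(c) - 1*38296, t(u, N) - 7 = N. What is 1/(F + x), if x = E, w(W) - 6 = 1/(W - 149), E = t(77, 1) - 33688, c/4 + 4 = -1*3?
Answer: -177/12738691 ≈ -1.3895e-5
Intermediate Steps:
c = -28 (c = -16 + 4*(-1*3) = -16 + 4*(-3) = -16 - 12 = -28)
t(u, N) = 7 + N
E = -33680 (E = (7 + 1) - 33688 = 8 - 33688 = -33680)
w(W) = 6 + 1/(-149 + W) (w(W) = 6 + 1/(W - 149) = 6 + 1/(-149 + W))
F = -6777331/177 (F = (-893 + 6*(-28))/(-149 - 28) - 1*38296 = (-893 - 168)/(-177) - 38296 = -1/177*(-1061) - 38296 = 1061/177 - 38296 = -6777331/177 ≈ -38290.)
x = -33680
1/(F + x) = 1/(-6777331/177 - 33680) = 1/(-12738691/177) = -177/12738691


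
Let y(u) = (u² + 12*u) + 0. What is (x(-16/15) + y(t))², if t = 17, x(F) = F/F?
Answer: 244036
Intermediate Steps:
x(F) = 1
y(u) = u² + 12*u
(x(-16/15) + y(t))² = (1 + 17*(12 + 17))² = (1 + 17*29)² = (1 + 493)² = 494² = 244036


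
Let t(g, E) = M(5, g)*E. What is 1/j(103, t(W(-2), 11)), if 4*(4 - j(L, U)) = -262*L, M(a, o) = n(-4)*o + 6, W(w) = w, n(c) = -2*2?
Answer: 2/13501 ≈ 0.00014814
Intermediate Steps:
n(c) = -4
M(a, o) = 6 - 4*o (M(a, o) = -4*o + 6 = 6 - 4*o)
t(g, E) = E*(6 - 4*g) (t(g, E) = (6 - 4*g)*E = E*(6 - 4*g))
j(L, U) = 4 + 131*L/2 (j(L, U) = 4 - (-131)*L/2 = 4 + 131*L/2)
1/j(103, t(W(-2), 11)) = 1/(4 + (131/2)*103) = 1/(4 + 13493/2) = 1/(13501/2) = 2/13501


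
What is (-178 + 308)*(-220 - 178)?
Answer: -51740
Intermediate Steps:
(-178 + 308)*(-220 - 178) = 130*(-398) = -51740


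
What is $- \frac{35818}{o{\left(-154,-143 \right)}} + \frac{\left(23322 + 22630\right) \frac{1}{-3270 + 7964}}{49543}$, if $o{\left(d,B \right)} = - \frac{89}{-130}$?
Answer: $- \frac{541427204454276}{10348690469} \approx -52318.0$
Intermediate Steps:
$o{\left(d,B \right)} = \frac{89}{130}$ ($o{\left(d,B \right)} = \left(-89\right) \left(- \frac{1}{130}\right) = \frac{89}{130}$)
$- \frac{35818}{o{\left(-154,-143 \right)}} + \frac{\left(23322 + 22630\right) \frac{1}{-3270 + 7964}}{49543} = - \frac{35818}{\frac{89}{130}} + \frac{\left(23322 + 22630\right) \frac{1}{-3270 + 7964}}{49543} = \left(-35818\right) \frac{130}{89} + \frac{45952}{4694} \cdot \frac{1}{49543} = - \frac{4656340}{89} + 45952 \cdot \frac{1}{4694} \cdot \frac{1}{49543} = - \frac{4656340}{89} + \frac{22976}{2347} \cdot \frac{1}{49543} = - \frac{4656340}{89} + \frac{22976}{116277421} = - \frac{541427204454276}{10348690469}$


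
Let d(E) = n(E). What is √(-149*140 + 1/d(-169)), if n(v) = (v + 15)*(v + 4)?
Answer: I*√111311045790/2310 ≈ 144.43*I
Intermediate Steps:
n(v) = (4 + v)*(15 + v) (n(v) = (15 + v)*(4 + v) = (4 + v)*(15 + v))
d(E) = 60 + E² + 19*E
√(-149*140 + 1/d(-169)) = √(-149*140 + 1/(60 + (-169)² + 19*(-169))) = √(-20860 + 1/(60 + 28561 - 3211)) = √(-20860 + 1/25410) = √(-530052599/25410) = I*√111311045790/2310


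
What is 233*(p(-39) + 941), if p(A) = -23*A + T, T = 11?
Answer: 430817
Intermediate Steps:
p(A) = 11 - 23*A (p(A) = -23*A + 11 = 11 - 23*A)
233*(p(-39) + 941) = 233*((11 - 23*(-39)) + 941) = 233*((11 + 897) + 941) = 233*(908 + 941) = 233*1849 = 430817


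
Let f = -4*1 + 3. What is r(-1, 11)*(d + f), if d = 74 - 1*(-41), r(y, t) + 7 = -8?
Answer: -1710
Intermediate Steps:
r(y, t) = -15 (r(y, t) = -7 - 8 = -15)
d = 115 (d = 74 + 41 = 115)
f = -1 (f = -4 + 3 = -1)
r(-1, 11)*(d + f) = -15*(115 - 1) = -15*114 = -1710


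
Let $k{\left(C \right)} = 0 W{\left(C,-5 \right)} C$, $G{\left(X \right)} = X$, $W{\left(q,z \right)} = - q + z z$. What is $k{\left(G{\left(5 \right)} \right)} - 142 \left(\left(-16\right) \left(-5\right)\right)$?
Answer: $-11360$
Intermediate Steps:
$W{\left(q,z \right)} = z^{2} - q$ ($W{\left(q,z \right)} = - q + z^{2} = z^{2} - q$)
$k{\left(C \right)} = 0$ ($k{\left(C \right)} = 0 \left(\left(-5\right)^{2} - C\right) C = 0 \left(25 - C\right) C = 0 C = 0$)
$k{\left(G{\left(5 \right)} \right)} - 142 \left(\left(-16\right) \left(-5\right)\right) = 0 - 142 \left(\left(-16\right) \left(-5\right)\right) = 0 - 11360 = -11360$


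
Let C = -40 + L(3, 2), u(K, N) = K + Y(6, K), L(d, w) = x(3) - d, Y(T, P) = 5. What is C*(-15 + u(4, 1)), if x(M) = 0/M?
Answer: 258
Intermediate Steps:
x(M) = 0
L(d, w) = -d (L(d, w) = 0 - d = -d)
u(K, N) = 5 + K (u(K, N) = K + 5 = 5 + K)
C = -43 (C = -40 - 1*3 = -40 - 3 = -43)
C*(-15 + u(4, 1)) = -43*(-15 + (5 + 4)) = -43*(-15 + 9) = -43*(-6) = 258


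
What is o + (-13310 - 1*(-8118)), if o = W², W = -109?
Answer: 6689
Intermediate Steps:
o = 11881 (o = (-109)² = 11881)
o + (-13310 - 1*(-8118)) = 11881 + (-13310 - 1*(-8118)) = 11881 + (-13310 + 8118) = 11881 - 5192 = 6689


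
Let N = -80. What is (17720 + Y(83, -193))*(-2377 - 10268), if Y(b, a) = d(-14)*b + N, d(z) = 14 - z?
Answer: -252444780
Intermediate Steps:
Y(b, a) = -80 + 28*b (Y(b, a) = (14 - 1*(-14))*b - 80 = (14 + 14)*b - 80 = 28*b - 80 = -80 + 28*b)
(17720 + Y(83, -193))*(-2377 - 10268) = (17720 + (-80 + 28*83))*(-2377 - 10268) = (17720 + (-80 + 2324))*(-12645) = (17720 + 2244)*(-12645) = 19964*(-12645) = -252444780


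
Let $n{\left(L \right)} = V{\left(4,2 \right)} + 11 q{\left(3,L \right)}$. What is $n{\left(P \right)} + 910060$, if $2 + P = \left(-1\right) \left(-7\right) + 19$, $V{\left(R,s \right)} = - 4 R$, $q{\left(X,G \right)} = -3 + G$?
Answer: $910275$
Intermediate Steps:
$P = 24$ ($P = -2 + \left(\left(-1\right) \left(-7\right) + 19\right) = -2 + \left(7 + 19\right) = -2 + 26 = 24$)
$n{\left(L \right)} = -49 + 11 L$ ($n{\left(L \right)} = \left(-4\right) 4 + 11 \left(-3 + L\right) = -16 + \left(-33 + 11 L\right) = -49 + 11 L$)
$n{\left(P \right)} + 910060 = \left(-49 + 11 \cdot 24\right) + 910060 = \left(-49 + 264\right) + 910060 = 215 + 910060 = 910275$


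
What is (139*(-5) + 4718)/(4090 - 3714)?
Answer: 4023/376 ≈ 10.699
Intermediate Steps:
(139*(-5) + 4718)/(4090 - 3714) = (-695 + 4718)/376 = 4023*(1/376) = 4023/376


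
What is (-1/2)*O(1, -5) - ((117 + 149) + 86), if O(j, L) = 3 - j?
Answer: -353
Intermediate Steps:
(-1/2)*O(1, -5) - ((117 + 149) + 86) = (-1/2)*(3 - 1*1) - ((117 + 149) + 86) = (-1*½)*(3 - 1) - (266 + 86) = -½*2 - 1*352 = -1 - 352 = -353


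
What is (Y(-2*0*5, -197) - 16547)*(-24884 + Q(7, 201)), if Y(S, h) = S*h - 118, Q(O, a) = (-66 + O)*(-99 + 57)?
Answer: 373395990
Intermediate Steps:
Q(O, a) = 2772 - 42*O (Q(O, a) = (-66 + O)*(-42) = 2772 - 42*O)
Y(S, h) = -118 + S*h
(Y(-2*0*5, -197) - 16547)*(-24884 + Q(7, 201)) = ((-118 + (-2*0*5)*(-197)) - 16547)*(-24884 + (2772 - 42*7)) = ((-118 + (0*5)*(-197)) - 16547)*(-24884 + (2772 - 294)) = ((-118 + 0*(-197)) - 16547)*(-24884 + 2478) = ((-118 + 0) - 16547)*(-22406) = (-118 - 16547)*(-22406) = -16665*(-22406) = 373395990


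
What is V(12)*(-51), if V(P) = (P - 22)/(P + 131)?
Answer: 510/143 ≈ 3.5664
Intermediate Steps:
V(P) = (-22 + P)/(131 + P)
V(12)*(-51) = ((-22 + 12)/(131 + 12))*(-51) = (-10/143)*(-51) = ((1/143)*(-10))*(-51) = -10/143*(-51) = 510/143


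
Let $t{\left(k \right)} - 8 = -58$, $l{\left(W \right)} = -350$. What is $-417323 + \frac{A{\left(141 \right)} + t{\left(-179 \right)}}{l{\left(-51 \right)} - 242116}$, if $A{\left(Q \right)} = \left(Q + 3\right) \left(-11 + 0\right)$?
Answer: $- \frac{50593318442}{121233} \approx -4.1732 \cdot 10^{5}$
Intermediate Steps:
$t{\left(k \right)} = -50$ ($t{\left(k \right)} = 8 - 58 = -50$)
$A{\left(Q \right)} = -33 - 11 Q$ ($A{\left(Q \right)} = \left(3 + Q\right) \left(-11\right) = -33 - 11 Q$)
$-417323 + \frac{A{\left(141 \right)} + t{\left(-179 \right)}}{l{\left(-51 \right)} - 242116} = -417323 + \frac{\left(-33 - 1551\right) - 50}{-350 - 242116} = -417323 + \frac{\left(-33 - 1551\right) - 50}{-242466} = -417323 + \left(-1584 - 50\right) \left(- \frac{1}{242466}\right) = -417323 - - \frac{817}{121233} = -417323 + \frac{817}{121233} = - \frac{50593318442}{121233}$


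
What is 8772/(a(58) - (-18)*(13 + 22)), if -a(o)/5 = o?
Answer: 129/5 ≈ 25.800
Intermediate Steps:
a(o) = -5*o
8772/(a(58) - (-18)*(13 + 22)) = 8772/(-5*58 - (-18)*(13 + 22)) = 8772/(-290 - (-18)*35) = 8772/(-290 - 1*(-630)) = 8772/(-290 + 630) = 8772/340 = 8772*(1/340) = 129/5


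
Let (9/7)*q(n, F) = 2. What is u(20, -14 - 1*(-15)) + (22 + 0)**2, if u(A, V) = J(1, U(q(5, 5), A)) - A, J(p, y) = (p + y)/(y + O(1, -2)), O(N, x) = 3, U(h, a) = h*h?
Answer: 203973/439 ≈ 464.63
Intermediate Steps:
q(n, F) = 14/9 (q(n, F) = (7/9)*2 = 14/9)
U(h, a) = h**2
J(p, y) = (p + y)/(3 + y) (J(p, y) = (p + y)/(y + 3) = (p + y)/(3 + y))
u(A, V) = 277/439 - A (u(A, V) = (1 + (14/9)**2)/(3 + (14/9)**2) - A = (1 + 196/81)/(3 + 196/81) - A = (277/81)/(439/81) - A = (81/439)*(277/81) - A = 277/439 - A)
u(20, -14 - 1*(-15)) + (22 + 0)**2 = (277/439 - 1*20) + (22 + 0)**2 = (277/439 - 20) + 22**2 = -8503/439 + 484 = 203973/439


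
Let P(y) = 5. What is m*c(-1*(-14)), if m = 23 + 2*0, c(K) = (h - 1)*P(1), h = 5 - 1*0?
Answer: 460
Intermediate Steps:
h = 5 (h = 5 + 0 = 5)
c(K) = 20 (c(K) = (5 - 1)*5 = 4*5 = 20)
m = 23 (m = 23 + 0 = 23)
m*c(-1*(-14)) = 23*20 = 460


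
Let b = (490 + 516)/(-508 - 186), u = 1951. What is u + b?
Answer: 676494/347 ≈ 1949.6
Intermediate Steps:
b = -503/347 (b = 1006/(-694) = 1006*(-1/694) = -503/347 ≈ -1.4496)
u + b = 1951 - 503/347 = 676494/347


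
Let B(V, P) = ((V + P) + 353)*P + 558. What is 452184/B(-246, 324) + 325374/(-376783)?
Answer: 20792859754/8804288361 ≈ 2.3617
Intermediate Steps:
B(V, P) = 558 + P*(353 + P + V) (B(V, P) = ((P + V) + 353)*P + 558 = (353 + P + V)*P + 558 = P*(353 + P + V) + 558 = 558 + P*(353 + P + V))
452184/B(-246, 324) + 325374/(-376783) = 452184/(558 + 324**2 + 353*324 + 324*(-246)) + 325374/(-376783) = 452184/(558 + 104976 + 114372 - 79704) + 325374*(-1/376783) = 452184/140202 - 325374/376783 = 452184*(1/140202) - 325374/376783 = 75364/23367 - 325374/376783 = 20792859754/8804288361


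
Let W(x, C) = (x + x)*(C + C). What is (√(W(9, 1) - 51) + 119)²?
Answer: (119 + I*√15)² ≈ 14146.0 + 921.77*I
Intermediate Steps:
W(x, C) = 4*C*x (W(x, C) = (2*x)*(2*C) = 4*C*x)
(√(W(9, 1) - 51) + 119)² = (√(4*1*9 - 51) + 119)² = (√(36 - 51) + 119)² = (√(-15) + 119)² = (I*√15 + 119)² = (119 + I*√15)²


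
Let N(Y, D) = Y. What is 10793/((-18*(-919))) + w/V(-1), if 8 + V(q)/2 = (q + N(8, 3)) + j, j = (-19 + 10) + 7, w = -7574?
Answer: 20892311/16542 ≈ 1263.0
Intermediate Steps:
j = -2 (j = -9 + 7 = -2)
V(q) = -4 + 2*q (V(q) = -16 + 2*((q + 8) - 2) = -16 + 2*((8 + q) - 2) = -16 + 2*(6 + q) = -16 + (12 + 2*q) = -4 + 2*q)
10793/((-18*(-919))) + w/V(-1) = 10793/((-18*(-919))) - 7574/(-4 + 2*(-1)) = 10793/16542 - 7574/(-4 - 2) = 10793*(1/16542) - 7574/(-6) = 10793/16542 - 7574*(-⅙) = 10793/16542 + 3787/3 = 20892311/16542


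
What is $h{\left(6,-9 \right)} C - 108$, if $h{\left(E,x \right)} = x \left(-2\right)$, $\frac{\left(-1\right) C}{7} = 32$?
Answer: $-4140$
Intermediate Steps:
$C = -224$ ($C = \left(-7\right) 32 = -224$)
$h{\left(E,x \right)} = - 2 x$
$h{\left(6,-9 \right)} C - 108 = \left(-2\right) \left(-9\right) \left(-224\right) - 108 = 18 \left(-224\right) - 108 = -4032 - 108 = -4140$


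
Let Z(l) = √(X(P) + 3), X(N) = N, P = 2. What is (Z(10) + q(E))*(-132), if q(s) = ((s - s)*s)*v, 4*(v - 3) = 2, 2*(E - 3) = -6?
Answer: -132*√5 ≈ -295.16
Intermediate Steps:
E = 0 (E = 3 + (½)*(-6) = 3 - 3 = 0)
Z(l) = √5 (Z(l) = √(2 + 3) = √5)
v = 7/2 (v = 3 + (¼)*2 = 3 + ½ = 7/2 ≈ 3.5000)
q(s) = 0 (q(s) = ((s - s)*s)*(7/2) = (0*s)*(7/2) = 0*(7/2) = 0)
(Z(10) + q(E))*(-132) = (√5 + 0)*(-132) = √5*(-132) = -132*√5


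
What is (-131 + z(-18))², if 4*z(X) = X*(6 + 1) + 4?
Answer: 104329/4 ≈ 26082.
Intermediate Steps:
z(X) = 1 + 7*X/4 (z(X) = (X*(6 + 1) + 4)/4 = (X*7 + 4)/4 = (7*X + 4)/4 = (4 + 7*X)/4 = 1 + 7*X/4)
(-131 + z(-18))² = (-131 + (1 + (7/4)*(-18)))² = (-131 + (1 - 63/2))² = (-131 - 61/2)² = (-323/2)² = 104329/4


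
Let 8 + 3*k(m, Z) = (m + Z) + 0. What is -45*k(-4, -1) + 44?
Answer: 239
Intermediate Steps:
k(m, Z) = -8/3 + Z/3 + m/3 (k(m, Z) = -8/3 + ((m + Z) + 0)/3 = -8/3 + ((Z + m) + 0)/3 = -8/3 + (Z + m)/3 = -8/3 + (Z/3 + m/3) = -8/3 + Z/3 + m/3)
-45*k(-4, -1) + 44 = -45*(-8/3 + (1/3)*(-1) + (1/3)*(-4)) + 44 = -45*(-8/3 - 1/3 - 4/3) + 44 = -45*(-13/3) + 44 = 195 + 44 = 239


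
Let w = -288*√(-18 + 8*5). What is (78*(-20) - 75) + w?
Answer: -1635 - 288*√22 ≈ -2985.8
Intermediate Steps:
w = -288*√22 (w = -288*√(-18 + 40) = -288*√22 ≈ -1350.8)
(78*(-20) - 75) + w = (78*(-20) - 75) - 288*√22 = (-1560 - 75) - 288*√22 = -1635 - 288*√22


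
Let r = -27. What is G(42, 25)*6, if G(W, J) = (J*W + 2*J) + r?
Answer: 6438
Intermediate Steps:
G(W, J) = -27 + 2*J + J*W (G(W, J) = (J*W + 2*J) - 27 = (2*J + J*W) - 27 = -27 + 2*J + J*W)
G(42, 25)*6 = (-27 + 2*25 + 25*42)*6 = (-27 + 50 + 1050)*6 = 1073*6 = 6438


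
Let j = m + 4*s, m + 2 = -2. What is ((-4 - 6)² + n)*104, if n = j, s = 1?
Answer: 10400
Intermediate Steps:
m = -4 (m = -2 - 2 = -4)
j = 0 (j = -4 + 4*1 = -4 + 4 = 0)
n = 0
((-4 - 6)² + n)*104 = ((-4 - 6)² + 0)*104 = ((-10)² + 0)*104 = (100 + 0)*104 = 100*104 = 10400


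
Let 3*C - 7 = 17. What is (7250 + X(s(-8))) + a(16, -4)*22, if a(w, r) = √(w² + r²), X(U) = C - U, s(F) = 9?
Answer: 7249 + 88*√17 ≈ 7611.8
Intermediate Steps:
C = 8 (C = 7/3 + (⅓)*17 = 7/3 + 17/3 = 8)
X(U) = 8 - U
a(w, r) = √(r² + w²)
(7250 + X(s(-8))) + a(16, -4)*22 = (7250 + (8 - 1*9)) + √((-4)² + 16²)*22 = (7250 + (8 - 9)) + √(16 + 256)*22 = (7250 - 1) + √272*22 = 7249 + (4*√17)*22 = 7249 + 88*√17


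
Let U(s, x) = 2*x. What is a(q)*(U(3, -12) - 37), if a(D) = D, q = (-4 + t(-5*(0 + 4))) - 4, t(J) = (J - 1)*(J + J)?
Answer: -50752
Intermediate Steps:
t(J) = 2*J*(-1 + J) (t(J) = (-1 + J)*(2*J) = 2*J*(-1 + J))
q = 832 (q = (-4 + 2*(-5*(0 + 4))*(-1 - 5*(0 + 4))) - 4 = (-4 + 2*(-5*4)*(-1 - 5*4)) - 4 = (-4 + 2*(-20)*(-1 - 20)) - 4 = (-4 + 2*(-20)*(-21)) - 4 = (-4 + 840) - 4 = 836 - 4 = 832)
a(q)*(U(3, -12) - 37) = 832*(2*(-12) - 37) = 832*(-24 - 37) = 832*(-61) = -50752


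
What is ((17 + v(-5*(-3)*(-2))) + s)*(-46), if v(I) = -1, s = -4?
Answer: -552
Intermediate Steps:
((17 + v(-5*(-3)*(-2))) + s)*(-46) = ((17 - 1) - 4)*(-46) = (16 - 4)*(-46) = 12*(-46) = -552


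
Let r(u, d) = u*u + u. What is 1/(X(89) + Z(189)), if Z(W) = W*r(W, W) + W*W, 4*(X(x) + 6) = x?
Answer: 4/27290909 ≈ 1.4657e-7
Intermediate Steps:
X(x) = -6 + x/4
r(u, d) = u + u² (r(u, d) = u² + u = u + u²)
Z(W) = W² + W²*(1 + W) (Z(W) = W*(W*(1 + W)) + W*W = W²*(1 + W) + W² = W² + W²*(1 + W))
1/(X(89) + Z(189)) = 1/((-6 + (¼)*89) + 189²*(2 + 189)) = 1/((-6 + 89/4) + 35721*191) = 1/(65/4 + 6822711) = 1/(27290909/4) = 4/27290909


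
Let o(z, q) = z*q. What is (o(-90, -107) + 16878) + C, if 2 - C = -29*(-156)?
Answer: 21986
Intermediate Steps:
o(z, q) = q*z
C = -4522 (C = 2 - (-29)*(-156) = 2 - 1*4524 = 2 - 4524 = -4522)
(o(-90, -107) + 16878) + C = (-107*(-90) + 16878) - 4522 = (9630 + 16878) - 4522 = 26508 - 4522 = 21986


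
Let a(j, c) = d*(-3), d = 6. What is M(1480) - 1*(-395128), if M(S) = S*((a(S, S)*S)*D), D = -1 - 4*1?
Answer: 197531128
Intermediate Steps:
D = -5 (D = -1 - 4 = -5)
a(j, c) = -18 (a(j, c) = 6*(-3) = -18)
M(S) = 90*S² (M(S) = S*(-18*S*(-5)) = S*(90*S) = 90*S²)
M(1480) - 1*(-395128) = 90*1480² - 1*(-395128) = 90*2190400 + 395128 = 197136000 + 395128 = 197531128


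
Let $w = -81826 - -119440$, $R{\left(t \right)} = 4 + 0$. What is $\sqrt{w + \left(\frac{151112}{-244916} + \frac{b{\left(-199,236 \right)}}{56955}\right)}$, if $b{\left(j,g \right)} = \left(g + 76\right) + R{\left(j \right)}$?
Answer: $\frac{2 \sqrt{114356410376490124587570}}{3487297695} \approx 193.94$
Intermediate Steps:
$R{\left(t \right)} = 4$
$b{\left(j,g \right)} = 80 + g$ ($b{\left(j,g \right)} = \left(g + 76\right) + 4 = \left(76 + g\right) + 4 = 80 + g$)
$w = 37614$ ($w = -81826 + 119440 = 37614$)
$\sqrt{w + \left(\frac{151112}{-244916} + \frac{b{\left(-199,236 \right)}}{56955}\right)} = \sqrt{37614 + \left(\frac{151112}{-244916} + \frac{80 + 236}{56955}\right)} = \sqrt{37614 + \left(151112 \left(- \frac{1}{244916}\right) + 316 \cdot \frac{1}{56955}\right)} = \sqrt{37614 + \left(- \frac{37778}{61229} + \frac{316}{56955}\right)} = \sqrt{37614 - \frac{2132297626}{3487297695}} = \sqrt{\frac{131169083202104}{3487297695}} = \frac{2 \sqrt{114356410376490124587570}}{3487297695}$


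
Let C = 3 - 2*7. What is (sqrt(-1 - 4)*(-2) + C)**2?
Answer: 101 + 44*I*sqrt(5) ≈ 101.0 + 98.387*I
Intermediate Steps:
C = -11 (C = 3 - 14 = -11)
(sqrt(-1 - 4)*(-2) + C)**2 = (sqrt(-1 - 4)*(-2) - 11)**2 = (sqrt(-5)*(-2) - 11)**2 = ((I*sqrt(5))*(-2) - 11)**2 = (-2*I*sqrt(5) - 11)**2 = (-11 - 2*I*sqrt(5))**2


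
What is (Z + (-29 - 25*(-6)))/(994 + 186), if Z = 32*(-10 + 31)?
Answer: 793/1180 ≈ 0.67203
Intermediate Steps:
Z = 672 (Z = 32*21 = 672)
(Z + (-29 - 25*(-6)))/(994 + 186) = (672 + (-29 - 25*(-6)))/(994 + 186) = (672 + (-29 + 150))/1180 = (672 + 121)*(1/1180) = 793*(1/1180) = 793/1180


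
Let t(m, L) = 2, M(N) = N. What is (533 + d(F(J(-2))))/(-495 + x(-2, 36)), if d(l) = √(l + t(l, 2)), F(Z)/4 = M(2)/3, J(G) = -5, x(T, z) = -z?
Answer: -533/531 - √42/1593 ≈ -1.0078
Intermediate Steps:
F(Z) = 8/3 (F(Z) = 4*(2/3) = 4*(2*(⅓)) = 4*(⅔) = 8/3)
d(l) = √(2 + l) (d(l) = √(l + 2) = √(2 + l))
(533 + d(F(J(-2))))/(-495 + x(-2, 36)) = (533 + √(2 + 8/3))/(-495 - 1*36) = (533 + √(14/3))/(-495 - 36) = (533 + √42/3)/(-531) = (533 + √42/3)*(-1/531) = -533/531 - √42/1593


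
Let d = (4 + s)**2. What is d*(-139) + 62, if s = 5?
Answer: -11197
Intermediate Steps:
d = 81 (d = (4 + 5)**2 = 9**2 = 81)
d*(-139) + 62 = 81*(-139) + 62 = -11259 + 62 = -11197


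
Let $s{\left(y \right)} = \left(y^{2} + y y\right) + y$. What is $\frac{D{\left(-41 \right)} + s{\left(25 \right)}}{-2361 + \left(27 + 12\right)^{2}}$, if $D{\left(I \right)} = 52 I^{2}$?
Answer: $- \frac{88687}{840} \approx -105.58$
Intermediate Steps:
$s{\left(y \right)} = y + 2 y^{2}$ ($s{\left(y \right)} = \left(y^{2} + y^{2}\right) + y = 2 y^{2} + y = y + 2 y^{2}$)
$\frac{D{\left(-41 \right)} + s{\left(25 \right)}}{-2361 + \left(27 + 12\right)^{2}} = \frac{52 \left(-41\right)^{2} + 25 \left(1 + 2 \cdot 25\right)}{-2361 + \left(27 + 12\right)^{2}} = \frac{52 \cdot 1681 + 25 \left(1 + 50\right)}{-2361 + 39^{2}} = \frac{87412 + 25 \cdot 51}{-2361 + 1521} = \frac{87412 + 1275}{-840} = 88687 \left(- \frac{1}{840}\right) = - \frac{88687}{840}$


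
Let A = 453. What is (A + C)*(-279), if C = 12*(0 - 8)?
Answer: -99603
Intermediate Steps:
C = -96 (C = 12*(-8) = -96)
(A + C)*(-279) = (453 - 96)*(-279) = 357*(-279) = -99603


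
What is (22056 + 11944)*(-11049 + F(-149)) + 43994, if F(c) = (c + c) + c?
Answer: -390820006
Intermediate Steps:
F(c) = 3*c (F(c) = 2*c + c = 3*c)
(22056 + 11944)*(-11049 + F(-149)) + 43994 = (22056 + 11944)*(-11049 + 3*(-149)) + 43994 = 34000*(-11049 - 447) + 43994 = 34000*(-11496) + 43994 = -390864000 + 43994 = -390820006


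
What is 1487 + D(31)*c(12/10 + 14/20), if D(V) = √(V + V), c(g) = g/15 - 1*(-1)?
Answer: 1487 + 169*√62/150 ≈ 1495.9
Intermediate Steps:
c(g) = 1 + g/15 (c(g) = g*(1/15) + 1 = g/15 + 1 = 1 + g/15)
D(V) = √2*√V (D(V) = √(2*V) = √2*√V)
1487 + D(31)*c(12/10 + 14/20) = 1487 + (√2*√31)*(1 + (12/10 + 14/20)/15) = 1487 + √62*(1 + (12*(⅒) + 14*(1/20))/15) = 1487 + √62*(1 + (6/5 + 7/10)/15) = 1487 + √62*(1 + (1/15)*(19/10)) = 1487 + √62*(1 + 19/150) = 1487 + √62*(169/150) = 1487 + 169*√62/150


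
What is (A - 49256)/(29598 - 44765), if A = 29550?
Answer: 19706/15167 ≈ 1.2993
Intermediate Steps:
(A - 49256)/(29598 - 44765) = (29550 - 49256)/(29598 - 44765) = -19706/(-15167) = -19706*(-1/15167) = 19706/15167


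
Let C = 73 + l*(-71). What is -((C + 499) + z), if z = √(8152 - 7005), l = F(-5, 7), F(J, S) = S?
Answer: -75 - √1147 ≈ -108.87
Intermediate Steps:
l = 7
z = √1147 ≈ 33.867
C = -424 (C = 73 + 7*(-71) = 73 - 497 = -424)
-((C + 499) + z) = -((-424 + 499) + √1147) = -(75 + √1147) = -75 - √1147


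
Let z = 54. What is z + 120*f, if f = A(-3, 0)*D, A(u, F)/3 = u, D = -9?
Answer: 9774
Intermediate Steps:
A(u, F) = 3*u
f = 81 (f = (3*(-3))*(-9) = -9*(-9) = 81)
z + 120*f = 54 + 120*81 = 54 + 9720 = 9774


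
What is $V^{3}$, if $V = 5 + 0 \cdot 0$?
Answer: $125$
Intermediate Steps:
$V = 5$ ($V = 5 + 0 = 5$)
$V^{3} = 5^{3} = 125$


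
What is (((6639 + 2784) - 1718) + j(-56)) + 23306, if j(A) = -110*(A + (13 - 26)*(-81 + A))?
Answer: -158739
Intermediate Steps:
j(A) = -115830 + 1320*A (j(A) = -110*(A - 13*(-81 + A)) = -110*(A + (1053 - 13*A)) = -110*(1053 - 12*A) = -115830 + 1320*A)
(((6639 + 2784) - 1718) + j(-56)) + 23306 = (((6639 + 2784) - 1718) + (-115830 + 1320*(-56))) + 23306 = ((9423 - 1718) + (-115830 - 73920)) + 23306 = (7705 - 189750) + 23306 = -182045 + 23306 = -158739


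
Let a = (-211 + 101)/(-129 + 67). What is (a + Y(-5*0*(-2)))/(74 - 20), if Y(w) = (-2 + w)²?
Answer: 179/1674 ≈ 0.10693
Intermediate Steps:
a = 55/31 (a = -110/(-62) = -110*(-1/62) = 55/31 ≈ 1.7742)
(a + Y(-5*0*(-2)))/(74 - 20) = (55/31 + (-2 - 5*0*(-2))²)/(74 - 20) = (55/31 + (-2 + 0*(-2))²)/54 = (55/31 + (-2 + 0)²)*(1/54) = (55/31 + (-2)²)*(1/54) = (55/31 + 4)*(1/54) = (179/31)*(1/54) = 179/1674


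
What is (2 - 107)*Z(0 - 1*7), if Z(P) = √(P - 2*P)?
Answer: -105*√7 ≈ -277.80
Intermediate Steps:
Z(P) = √(-P)
(2 - 107)*Z(0 - 1*7) = (2 - 107)*√(-(0 - 1*7)) = -105*√7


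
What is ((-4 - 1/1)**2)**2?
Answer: 625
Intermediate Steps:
((-4 - 1/1)**2)**2 = ((-4 - 1*1)**2)**2 = ((-4 - 1)**2)**2 = ((-5)**2)**2 = 25**2 = 625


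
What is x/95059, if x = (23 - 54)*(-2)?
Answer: 62/95059 ≈ 0.00065223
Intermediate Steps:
x = 62 (x = -31*(-2) = 62)
x/95059 = 62/95059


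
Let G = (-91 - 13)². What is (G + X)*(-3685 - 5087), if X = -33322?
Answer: 197422632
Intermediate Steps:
G = 10816 (G = (-104)² = 10816)
(G + X)*(-3685 - 5087) = (10816 - 33322)*(-3685 - 5087) = -22506*(-8772) = 197422632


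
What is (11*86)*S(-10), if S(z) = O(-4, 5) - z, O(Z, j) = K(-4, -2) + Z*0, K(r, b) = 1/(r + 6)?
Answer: 9933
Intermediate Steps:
K(r, b) = 1/(6 + r)
O(Z, j) = 1/2 (O(Z, j) = 1/(6 - 4) + Z*0 = 1/2 + 0 = 1/2)
S(z) = 1/2 - z
(11*86)*S(-10) = (11*86)*(1/2 - 1*(-10)) = 946*(1/2 + 10) = 946*(21/2) = 9933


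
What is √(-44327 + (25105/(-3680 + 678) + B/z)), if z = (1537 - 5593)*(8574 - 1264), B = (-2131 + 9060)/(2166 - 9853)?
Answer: I*√11354360203511589675117534645/506064881820 ≈ 210.56*I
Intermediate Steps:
B = -6929/7687 (B = 6929/(-7687) = 6929*(-1/7687) = -6929/7687 ≈ -0.90139)
z = -29649360 (z = -4056*7310 = -29649360)
√(-44327 + (25105/(-3680 + 678) + B/z)) = √(-44327 + (25105/(-3680 + 678) - 6929/7687/(-29649360))) = √(-44327 + (25105/(-3002) - 6929/7687*(-1/29649360))) = √(-44327 + (25105*(-1/3002) + 41/1348607280)) = √(-44327 + (-25105/3002 + 41/1348607280)) = √(-44327 - 16928392820659/2024259527280) = √(-89746280458561219/2024259527280) = I*√11354360203511589675117534645/506064881820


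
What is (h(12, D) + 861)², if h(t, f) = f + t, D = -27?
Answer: 715716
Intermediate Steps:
(h(12, D) + 861)² = ((-27 + 12) + 861)² = (-15 + 861)² = 846² = 715716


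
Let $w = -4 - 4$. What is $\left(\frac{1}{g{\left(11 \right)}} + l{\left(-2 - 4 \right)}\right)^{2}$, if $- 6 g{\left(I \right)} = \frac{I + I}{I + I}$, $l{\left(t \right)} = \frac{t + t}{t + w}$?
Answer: $\frac{1296}{49} \approx 26.449$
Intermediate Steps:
$w = -8$
$l{\left(t \right)} = \frac{2 t}{-8 + t}$ ($l{\left(t \right)} = \frac{t + t}{t - 8} = \frac{2 t}{-8 + t}$)
$g{\left(I \right)} = - \frac{1}{6}$ ($g{\left(I \right)} = - \frac{\left(I + I\right) \frac{1}{I + I}}{6} = - \frac{2 I \frac{1}{2 I}}{6} = \left(- \frac{1}{6}\right) 1 = - \frac{1}{6}$)
$\left(\frac{1}{g{\left(11 \right)}} + l{\left(-2 - 4 \right)}\right)^{2} = \left(\frac{1}{- \frac{1}{6}} + \frac{2 \left(-2 - 4\right)}{-8 - 6}\right)^{2} = \left(-6 + 2 \left(-6\right) \frac{1}{-8 - 6}\right)^{2} = \left(-6 + 2 \left(-6\right) \frac{1}{-14}\right)^{2} = \left(-6 + 2 \left(-6\right) \left(- \frac{1}{14}\right)\right)^{2} = \left(-6 + \frac{6}{7}\right)^{2} = \left(- \frac{36}{7}\right)^{2} = \frac{1296}{49}$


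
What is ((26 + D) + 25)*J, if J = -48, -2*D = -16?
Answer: -2832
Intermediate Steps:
D = 8 (D = -½*(-16) = 8)
((26 + D) + 25)*J = ((26 + 8) + 25)*(-48) = (34 + 25)*(-48) = 59*(-48) = -2832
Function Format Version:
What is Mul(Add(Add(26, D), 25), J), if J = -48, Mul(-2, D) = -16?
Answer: -2832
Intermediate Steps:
D = 8 (D = Mul(Rational(-1, 2), -16) = 8)
Mul(Add(Add(26, D), 25), J) = Mul(Add(Add(26, 8), 25), -48) = Mul(Add(34, 25), -48) = Mul(59, -48) = -2832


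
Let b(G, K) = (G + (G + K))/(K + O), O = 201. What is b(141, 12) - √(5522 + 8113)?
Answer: 98/71 - 3*√1515 ≈ -115.39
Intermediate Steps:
b(G, K) = (K + 2*G)/(201 + K) (b(G, K) = (G + (G + K))/(K + 201) = (K + 2*G)/(201 + K))
b(141, 12) - √(5522 + 8113) = (12 + 2*141)/(201 + 12) - √(5522 + 8113) = (12 + 282)/213 - √13635 = (1/213)*294 - 3*√1515 = 98/71 - 3*√1515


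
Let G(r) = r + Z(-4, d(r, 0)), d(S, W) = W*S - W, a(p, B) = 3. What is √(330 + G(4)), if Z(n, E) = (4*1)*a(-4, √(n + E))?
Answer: √346 ≈ 18.601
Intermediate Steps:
d(S, W) = -W + S*W (d(S, W) = S*W - W = -W + S*W)
Z(n, E) = 12 (Z(n, E) = (4*1)*3 = 4*3 = 12)
G(r) = 12 + r (G(r) = r + 12 = 12 + r)
√(330 + G(4)) = √(330 + (12 + 4)) = √(330 + 16) = √346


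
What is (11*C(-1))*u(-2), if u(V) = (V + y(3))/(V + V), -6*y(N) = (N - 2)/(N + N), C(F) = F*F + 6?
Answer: 5621/144 ≈ 39.035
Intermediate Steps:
C(F) = 6 + F² (C(F) = F² + 6 = 6 + F²)
y(N) = -(-2 + N)/(12*N) (y(N) = -(N - 2)/(6*(N + N)) = -(-2 + N)/(6*(2*N)) = -(-2 + N)*1/(2*N)/6 = -(-2 + N)/(12*N))
u(V) = (-1/36 + V)/(2*V) (u(V) = (V + (1/12)*(2 - 1*3)/3)/(V + V) = (V + (1/12)*(⅓)*(2 - 3))/((2*V)) = (V + (1/12)*(⅓)*(-1))*(1/(2*V)) = (V - 1/36)*(1/(2*V)) = (-1/36 + V)*(1/(2*V)) = (-1/36 + V)/(2*V))
(11*C(-1))*u(-2) = (11*(6 + (-1)²))*((1/72)*(-1 + 36*(-2))/(-2)) = (11*(6 + 1))*((1/72)*(-½)*(-1 - 72)) = (11*7)*((1/72)*(-½)*(-73)) = 77*(73/144) = 5621/144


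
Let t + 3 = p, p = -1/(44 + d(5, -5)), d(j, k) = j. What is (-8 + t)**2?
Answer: 291600/2401 ≈ 121.45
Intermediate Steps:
p = -1/49 (p = -1/(44 + 5) = -1/49 ≈ -0.020408)
t = -148/49 (t = -3 - 1/49 = -148/49 ≈ -3.0204)
(-8 + t)**2 = (-8 - 148/49)**2 = (-540/49)**2 = 291600/2401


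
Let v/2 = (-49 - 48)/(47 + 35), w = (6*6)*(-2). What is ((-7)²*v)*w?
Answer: 342216/41 ≈ 8346.7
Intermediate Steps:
w = -72 (w = 36*(-2) = -72)
v = -97/41 (v = 2*((-49 - 48)/(47 + 35)) = 2*(-97/82) = -97/41 ≈ -2.3659)
((-7)²*v)*w = ((-7)²*(-97/41))*(-72) = (49*(-97/41))*(-72) = -4753/41*(-72) = 342216/41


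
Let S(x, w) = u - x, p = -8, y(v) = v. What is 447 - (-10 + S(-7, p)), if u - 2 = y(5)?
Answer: 443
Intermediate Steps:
u = 7 (u = 2 + 5 = 7)
S(x, w) = 7 - x
447 - (-10 + S(-7, p)) = 447 - (-10 + (7 - 1*(-7))) = 447 - (-10 + (7 + 7)) = 447 - (-10 + 14) = 447 - 1*4 = 447 - 4 = 443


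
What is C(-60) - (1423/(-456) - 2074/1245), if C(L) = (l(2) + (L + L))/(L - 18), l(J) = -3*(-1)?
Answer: 396551/63080 ≈ 6.2865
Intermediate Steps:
l(J) = 3
C(L) = (3 + 2*L)/(-18 + L) (C(L) = (3 + (L + L))/(L - 18) = (3 + 2*L)/(-18 + L))
C(-60) - (1423/(-456) - 2074/1245) = (3 + 2*(-60))/(-18 - 60) - (1423/(-456) - 2074/1245) = (3 - 120)/(-78) - (1423*(-1/456) - 2074*1/1245) = -1/78*(-117) - (-1423/456 - 2074/1245) = 3/2 - 1*(-301931/63080) = 3/2 + 301931/63080 = 396551/63080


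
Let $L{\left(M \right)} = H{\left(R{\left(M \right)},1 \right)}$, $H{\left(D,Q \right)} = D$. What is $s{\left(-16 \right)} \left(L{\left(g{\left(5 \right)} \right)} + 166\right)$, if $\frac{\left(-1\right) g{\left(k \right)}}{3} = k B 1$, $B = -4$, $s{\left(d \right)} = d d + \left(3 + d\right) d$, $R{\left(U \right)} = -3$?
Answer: $75632$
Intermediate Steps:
$s{\left(d \right)} = d^{2} + d \left(3 + d\right)$
$g{\left(k \right)} = 12 k$ ($g{\left(k \right)} = - 3 k \left(-4\right) 1 = - 3 - 4 k 1 = - 3 \left(- 4 k\right) = 12 k$)
$L{\left(M \right)} = -3$
$s{\left(-16 \right)} \left(L{\left(g{\left(5 \right)} \right)} + 166\right) = - 16 \left(3 + 2 \left(-16\right)\right) \left(-3 + 166\right) = - 16 \left(3 - 32\right) 163 = \left(-16\right) \left(-29\right) 163 = 464 \cdot 163 = 75632$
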